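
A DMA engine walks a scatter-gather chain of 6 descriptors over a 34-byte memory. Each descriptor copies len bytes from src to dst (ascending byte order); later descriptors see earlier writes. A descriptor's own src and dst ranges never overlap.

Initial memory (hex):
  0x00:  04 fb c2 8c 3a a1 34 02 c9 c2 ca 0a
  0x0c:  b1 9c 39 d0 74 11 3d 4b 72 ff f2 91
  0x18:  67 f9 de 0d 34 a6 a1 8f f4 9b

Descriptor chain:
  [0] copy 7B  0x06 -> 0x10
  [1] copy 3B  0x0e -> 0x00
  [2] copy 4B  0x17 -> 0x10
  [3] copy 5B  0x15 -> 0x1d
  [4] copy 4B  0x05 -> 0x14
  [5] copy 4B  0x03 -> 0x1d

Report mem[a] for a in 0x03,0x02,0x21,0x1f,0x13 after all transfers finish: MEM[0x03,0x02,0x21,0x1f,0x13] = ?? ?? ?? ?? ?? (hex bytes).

MEM[0x03,0x02,0x21,0x1f,0x13] = 8c 34 f9 a1 de

D0: mem[0x10..0x16] <- [34 02 c9 c2 ca 0a b1]
D1: mem[0x00..0x02] <- [39 d0 34]
D2: mem[0x10..0x13] <- [91 67 f9 de]
D3: mem[0x1d..0x21] <- [0a b1 91 67 f9]
D4: mem[0x14..0x17] <- [a1 34 02 c9]
D5: mem[0x1d..0x20] <- [8c 3a a1 34]
query mem[0x03]=0x8c, mem[0x02]=0x34, mem[0x21]=0xf9, mem[0x1f]=0xa1, mem[0x13]=0xde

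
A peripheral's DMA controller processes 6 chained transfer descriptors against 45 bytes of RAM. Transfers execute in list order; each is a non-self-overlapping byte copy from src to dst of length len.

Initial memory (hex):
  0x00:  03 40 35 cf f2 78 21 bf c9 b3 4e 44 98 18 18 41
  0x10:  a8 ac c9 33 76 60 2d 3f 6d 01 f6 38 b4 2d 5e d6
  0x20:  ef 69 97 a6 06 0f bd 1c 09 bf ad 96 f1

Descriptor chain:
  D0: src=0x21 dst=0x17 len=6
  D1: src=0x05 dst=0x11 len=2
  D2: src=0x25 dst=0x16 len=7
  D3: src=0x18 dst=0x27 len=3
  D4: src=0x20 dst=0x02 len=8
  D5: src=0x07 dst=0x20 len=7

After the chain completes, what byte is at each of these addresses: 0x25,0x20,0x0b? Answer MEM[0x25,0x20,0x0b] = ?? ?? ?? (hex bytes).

MEM[0x25,0x20,0x0b] = 98 0f 44

#0 dst[0x17+6] := {0x69,0x97,0xa6,0x06,0x0f,0xbd}
#1 dst[0x11+2] := {0x78,0x21}
#2 dst[0x16+7] := {0x0f,0xbd,0x1c,0x09,0xbf,0xad,0x96}
#3 dst[0x27+3] := {0x1c,0x09,0xbf}
#4 dst[0x02+8] := {0xef,0x69,0x97,0xa6,0x06,0x0f,0xbd,0x1c}
#5 dst[0x20+7] := {0x0f,0xbd,0x1c,0x4e,0x44,0x98,0x18}
query mem[0x25]=0x98, mem[0x20]=0x0f, mem[0x0b]=0x44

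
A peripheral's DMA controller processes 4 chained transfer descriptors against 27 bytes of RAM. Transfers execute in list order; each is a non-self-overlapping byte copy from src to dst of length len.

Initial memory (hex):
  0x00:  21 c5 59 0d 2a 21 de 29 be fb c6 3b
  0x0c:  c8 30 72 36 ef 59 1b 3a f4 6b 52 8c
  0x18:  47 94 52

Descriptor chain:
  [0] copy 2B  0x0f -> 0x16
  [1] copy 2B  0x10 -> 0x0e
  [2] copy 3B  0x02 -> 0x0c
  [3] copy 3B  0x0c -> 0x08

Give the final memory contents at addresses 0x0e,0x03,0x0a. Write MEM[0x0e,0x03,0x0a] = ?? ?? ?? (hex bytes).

MEM[0x0e,0x03,0x0a] = 2a 0d 2a

[0] 0x0f->0x16 len=2 : 36 ef
[1] 0x10->0x0e len=2 : ef 59
[2] 0x02->0x0c len=3 : 59 0d 2a
[3] 0x0c->0x08 len=3 : 59 0d 2a
query mem[0x0e]=0x2a, mem[0x03]=0x0d, mem[0x0a]=0x2a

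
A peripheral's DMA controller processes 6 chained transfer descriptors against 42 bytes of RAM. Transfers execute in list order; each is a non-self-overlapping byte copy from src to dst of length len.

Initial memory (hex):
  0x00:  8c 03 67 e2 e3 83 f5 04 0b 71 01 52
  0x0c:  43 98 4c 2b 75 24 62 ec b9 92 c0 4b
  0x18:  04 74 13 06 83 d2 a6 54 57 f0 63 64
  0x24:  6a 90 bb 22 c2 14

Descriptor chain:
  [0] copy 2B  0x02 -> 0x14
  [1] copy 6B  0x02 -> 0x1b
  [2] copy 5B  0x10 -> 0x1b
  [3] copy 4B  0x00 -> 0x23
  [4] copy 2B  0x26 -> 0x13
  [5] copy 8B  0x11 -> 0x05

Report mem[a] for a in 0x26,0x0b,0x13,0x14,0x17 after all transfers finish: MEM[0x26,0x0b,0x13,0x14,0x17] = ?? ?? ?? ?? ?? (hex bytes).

D0: mem[0x14..0x15] <- [67 e2]
D1: mem[0x1b..0x20] <- [67 e2 e3 83 f5 04]
D2: mem[0x1b..0x1f] <- [75 24 62 ec 67]
D3: mem[0x23..0x26] <- [8c 03 67 e2]
D4: mem[0x13..0x14] <- [e2 22]
D5: mem[0x05..0x0c] <- [24 62 e2 22 e2 c0 4b 04]
query mem[0x26]=0xe2, mem[0x0b]=0x4b, mem[0x13]=0xe2, mem[0x14]=0x22, mem[0x17]=0x4b

MEM[0x26,0x0b,0x13,0x14,0x17] = e2 4b e2 22 4b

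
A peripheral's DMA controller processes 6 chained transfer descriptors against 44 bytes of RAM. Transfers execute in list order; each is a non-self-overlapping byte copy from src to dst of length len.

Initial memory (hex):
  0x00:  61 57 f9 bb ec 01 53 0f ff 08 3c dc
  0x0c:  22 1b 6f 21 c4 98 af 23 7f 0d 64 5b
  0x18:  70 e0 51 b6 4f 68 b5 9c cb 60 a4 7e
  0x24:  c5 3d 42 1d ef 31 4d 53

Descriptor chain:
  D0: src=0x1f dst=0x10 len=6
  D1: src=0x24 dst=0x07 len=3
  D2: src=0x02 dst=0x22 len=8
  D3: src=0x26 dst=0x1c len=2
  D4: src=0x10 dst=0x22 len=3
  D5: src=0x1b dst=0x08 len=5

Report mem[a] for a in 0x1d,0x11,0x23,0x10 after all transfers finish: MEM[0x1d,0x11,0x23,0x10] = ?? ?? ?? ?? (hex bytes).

MEM[0x1d,0x11,0x23,0x10] = c5 cb cb 9c

[0] 0x1f->0x10 len=6 : 9c cb 60 a4 7e c5
[1] 0x24->0x07 len=3 : c5 3d 42
[2] 0x02->0x22 len=8 : f9 bb ec 01 53 c5 3d 42
[3] 0x26->0x1c len=2 : 53 c5
[4] 0x10->0x22 len=3 : 9c cb 60
[5] 0x1b->0x08 len=5 : b6 53 c5 b5 9c
query mem[0x1d]=0xc5, mem[0x11]=0xcb, mem[0x23]=0xcb, mem[0x10]=0x9c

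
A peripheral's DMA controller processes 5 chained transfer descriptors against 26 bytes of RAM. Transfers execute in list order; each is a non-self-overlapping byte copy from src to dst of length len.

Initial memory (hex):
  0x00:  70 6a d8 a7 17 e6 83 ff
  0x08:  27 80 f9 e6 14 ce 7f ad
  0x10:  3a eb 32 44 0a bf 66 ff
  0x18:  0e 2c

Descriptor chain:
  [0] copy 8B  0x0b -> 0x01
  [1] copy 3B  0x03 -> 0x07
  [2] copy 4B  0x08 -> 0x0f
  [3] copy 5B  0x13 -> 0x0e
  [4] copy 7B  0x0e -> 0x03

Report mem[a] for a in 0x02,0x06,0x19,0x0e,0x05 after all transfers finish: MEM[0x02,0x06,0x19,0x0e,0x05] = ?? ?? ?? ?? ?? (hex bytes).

MEM[0x02,0x06,0x19,0x0e,0x05] = 14 66 2c 44 bf

  after D0: wrote 8B at 0x01 = e614ce7fad3aeb32
  after D1: wrote 3B at 0x07 = ce7fad
  after D2: wrote 4B at 0x0f = 7fadf9e6
  after D3: wrote 5B at 0x0e = 440abf66ff
  after D4: wrote 7B at 0x03 = 440abf66ff440a
query mem[0x02]=0x14, mem[0x06]=0x66, mem[0x19]=0x2c, mem[0x0e]=0x44, mem[0x05]=0xbf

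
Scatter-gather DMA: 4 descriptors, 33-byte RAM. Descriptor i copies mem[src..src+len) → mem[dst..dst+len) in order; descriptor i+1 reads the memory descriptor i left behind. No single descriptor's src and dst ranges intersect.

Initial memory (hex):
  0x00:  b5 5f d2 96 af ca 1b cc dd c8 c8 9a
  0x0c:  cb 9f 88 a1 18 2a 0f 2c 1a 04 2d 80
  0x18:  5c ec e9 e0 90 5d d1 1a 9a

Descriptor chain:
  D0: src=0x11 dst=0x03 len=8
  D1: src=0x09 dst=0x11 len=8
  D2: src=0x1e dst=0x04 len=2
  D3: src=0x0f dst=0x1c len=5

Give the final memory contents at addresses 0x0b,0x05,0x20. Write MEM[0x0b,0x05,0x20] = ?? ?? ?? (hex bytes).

MEM[0x0b,0x05,0x20] = 9a 1a 9a

D0: mem[0x03..0x0a] <- [2a 0f 2c 1a 04 2d 80 5c]
D1: mem[0x11..0x18] <- [80 5c 9a cb 9f 88 a1 18]
D2: mem[0x04..0x05] <- [d1 1a]
D3: mem[0x1c..0x20] <- [a1 18 80 5c 9a]
query mem[0x0b]=0x9a, mem[0x05]=0x1a, mem[0x20]=0x9a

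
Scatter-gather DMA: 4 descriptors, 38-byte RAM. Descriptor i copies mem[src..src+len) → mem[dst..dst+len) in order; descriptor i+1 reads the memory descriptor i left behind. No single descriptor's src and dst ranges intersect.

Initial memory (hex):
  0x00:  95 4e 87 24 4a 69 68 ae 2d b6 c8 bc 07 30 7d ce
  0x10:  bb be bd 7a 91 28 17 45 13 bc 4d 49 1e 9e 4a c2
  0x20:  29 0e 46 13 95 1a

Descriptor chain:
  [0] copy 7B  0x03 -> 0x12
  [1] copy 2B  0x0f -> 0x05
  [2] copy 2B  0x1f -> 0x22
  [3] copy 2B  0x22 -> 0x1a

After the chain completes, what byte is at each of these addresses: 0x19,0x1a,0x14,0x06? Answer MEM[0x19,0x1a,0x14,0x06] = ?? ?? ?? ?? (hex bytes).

  after D0: wrote 7B at 0x12 = 244a6968ae2db6
  after D1: wrote 2B at 0x05 = cebb
  after D2: wrote 2B at 0x22 = c229
  after D3: wrote 2B at 0x1a = c229
query mem[0x19]=0xbc, mem[0x1a]=0xc2, mem[0x14]=0x69, mem[0x06]=0xbb

MEM[0x19,0x1a,0x14,0x06] = bc c2 69 bb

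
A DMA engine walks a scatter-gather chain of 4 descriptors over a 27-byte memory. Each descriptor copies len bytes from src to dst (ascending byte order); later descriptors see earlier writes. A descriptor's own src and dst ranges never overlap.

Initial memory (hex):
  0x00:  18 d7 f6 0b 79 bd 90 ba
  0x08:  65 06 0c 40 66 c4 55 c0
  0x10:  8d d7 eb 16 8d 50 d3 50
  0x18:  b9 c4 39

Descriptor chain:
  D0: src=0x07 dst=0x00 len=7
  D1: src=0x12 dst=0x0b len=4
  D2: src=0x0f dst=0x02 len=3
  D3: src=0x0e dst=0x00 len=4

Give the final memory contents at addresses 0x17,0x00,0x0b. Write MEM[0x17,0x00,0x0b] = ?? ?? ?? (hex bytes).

MEM[0x17,0x00,0x0b] = 50 50 eb

D0: mem[0x00..0x06] <- [ba 65 06 0c 40 66 c4]
D1: mem[0x0b..0x0e] <- [eb 16 8d 50]
D2: mem[0x02..0x04] <- [c0 8d d7]
D3: mem[0x00..0x03] <- [50 c0 8d d7]
query mem[0x17]=0x50, mem[0x00]=0x50, mem[0x0b]=0xeb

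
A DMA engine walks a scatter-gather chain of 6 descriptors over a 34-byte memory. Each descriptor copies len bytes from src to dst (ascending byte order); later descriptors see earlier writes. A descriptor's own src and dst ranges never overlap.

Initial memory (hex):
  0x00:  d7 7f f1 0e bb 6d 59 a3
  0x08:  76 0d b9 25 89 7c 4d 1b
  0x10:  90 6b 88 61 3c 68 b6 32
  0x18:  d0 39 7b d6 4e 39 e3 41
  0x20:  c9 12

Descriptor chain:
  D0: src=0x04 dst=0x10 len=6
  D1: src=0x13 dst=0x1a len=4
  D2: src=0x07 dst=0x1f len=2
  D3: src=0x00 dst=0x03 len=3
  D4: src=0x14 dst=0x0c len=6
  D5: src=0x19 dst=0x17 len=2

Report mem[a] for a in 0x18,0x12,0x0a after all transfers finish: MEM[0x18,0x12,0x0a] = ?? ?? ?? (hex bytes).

D0: mem[0x10..0x15] <- [bb 6d 59 a3 76 0d]
D1: mem[0x1a..0x1d] <- [a3 76 0d b6]
D2: mem[0x1f..0x20] <- [a3 76]
D3: mem[0x03..0x05] <- [d7 7f f1]
D4: mem[0x0c..0x11] <- [76 0d b6 32 d0 39]
D5: mem[0x17..0x18] <- [39 a3]
query mem[0x18]=0xa3, mem[0x12]=0x59, mem[0x0a]=0xb9

MEM[0x18,0x12,0x0a] = a3 59 b9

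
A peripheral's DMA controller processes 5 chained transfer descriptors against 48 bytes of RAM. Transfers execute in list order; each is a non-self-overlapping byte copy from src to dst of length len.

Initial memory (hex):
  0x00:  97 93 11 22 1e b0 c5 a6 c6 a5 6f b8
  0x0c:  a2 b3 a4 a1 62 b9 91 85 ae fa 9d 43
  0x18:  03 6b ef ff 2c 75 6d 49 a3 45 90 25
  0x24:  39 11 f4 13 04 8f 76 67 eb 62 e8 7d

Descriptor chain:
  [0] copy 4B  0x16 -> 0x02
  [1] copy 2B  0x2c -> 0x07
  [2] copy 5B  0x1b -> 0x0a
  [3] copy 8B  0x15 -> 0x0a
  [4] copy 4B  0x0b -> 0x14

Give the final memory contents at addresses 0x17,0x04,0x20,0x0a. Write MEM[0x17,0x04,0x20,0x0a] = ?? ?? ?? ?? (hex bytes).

#0 dst[0x02+4] := {0x9d,0x43,0x03,0x6b}
#1 dst[0x07+2] := {0xeb,0x62}
#2 dst[0x0a+5] := {0xff,0x2c,0x75,0x6d,0x49}
#3 dst[0x0a+8] := {0xfa,0x9d,0x43,0x03,0x6b,0xef,0xff,0x2c}
#4 dst[0x14+4] := {0x9d,0x43,0x03,0x6b}
query mem[0x17]=0x6b, mem[0x04]=0x03, mem[0x20]=0xa3, mem[0x0a]=0xfa

MEM[0x17,0x04,0x20,0x0a] = 6b 03 a3 fa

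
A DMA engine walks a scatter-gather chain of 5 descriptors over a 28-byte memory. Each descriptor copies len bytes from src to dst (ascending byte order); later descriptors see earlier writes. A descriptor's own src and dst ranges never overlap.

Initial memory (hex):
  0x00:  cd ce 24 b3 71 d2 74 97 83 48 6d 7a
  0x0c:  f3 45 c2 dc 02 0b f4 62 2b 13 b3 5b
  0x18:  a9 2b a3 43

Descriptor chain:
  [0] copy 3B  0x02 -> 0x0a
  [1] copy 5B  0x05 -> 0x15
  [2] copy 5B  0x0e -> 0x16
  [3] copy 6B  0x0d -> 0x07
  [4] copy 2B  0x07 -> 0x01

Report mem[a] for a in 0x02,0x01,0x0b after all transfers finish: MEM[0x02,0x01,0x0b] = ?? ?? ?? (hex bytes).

MEM[0x02,0x01,0x0b] = c2 45 0b

#0 dst[0x0a+3] := {0x24,0xb3,0x71}
#1 dst[0x15+5] := {0xd2,0x74,0x97,0x83,0x48}
#2 dst[0x16+5] := {0xc2,0xdc,0x02,0x0b,0xf4}
#3 dst[0x07+6] := {0x45,0xc2,0xdc,0x02,0x0b,0xf4}
#4 dst[0x01+2] := {0x45,0xc2}
query mem[0x02]=0xc2, mem[0x01]=0x45, mem[0x0b]=0x0b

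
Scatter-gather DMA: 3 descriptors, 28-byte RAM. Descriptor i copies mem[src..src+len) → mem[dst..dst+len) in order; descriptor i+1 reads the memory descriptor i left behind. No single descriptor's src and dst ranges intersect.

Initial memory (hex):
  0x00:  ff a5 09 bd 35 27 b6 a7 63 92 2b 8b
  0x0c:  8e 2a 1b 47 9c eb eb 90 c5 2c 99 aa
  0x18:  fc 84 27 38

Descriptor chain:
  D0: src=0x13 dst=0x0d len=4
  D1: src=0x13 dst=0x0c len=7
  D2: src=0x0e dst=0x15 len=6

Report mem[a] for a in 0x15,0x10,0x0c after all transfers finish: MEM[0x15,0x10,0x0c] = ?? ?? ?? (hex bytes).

MEM[0x15,0x10,0x0c] = 2c aa 90

  after D0: wrote 4B at 0x0d = 90c52c99
  after D1: wrote 7B at 0x0c = 90c52c99aafc84
  after D2: wrote 6B at 0x15 = 2c99aafc8490
query mem[0x15]=0x2c, mem[0x10]=0xaa, mem[0x0c]=0x90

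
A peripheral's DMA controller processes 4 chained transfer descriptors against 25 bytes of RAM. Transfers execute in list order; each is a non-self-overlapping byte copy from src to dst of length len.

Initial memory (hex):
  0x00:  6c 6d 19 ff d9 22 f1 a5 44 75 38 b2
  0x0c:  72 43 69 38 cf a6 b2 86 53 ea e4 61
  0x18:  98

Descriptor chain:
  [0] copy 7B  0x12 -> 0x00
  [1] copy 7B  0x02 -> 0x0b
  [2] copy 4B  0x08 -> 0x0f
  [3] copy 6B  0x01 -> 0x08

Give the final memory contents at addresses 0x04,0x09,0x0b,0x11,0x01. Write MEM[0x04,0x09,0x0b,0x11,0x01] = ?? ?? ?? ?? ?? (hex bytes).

D0: mem[0x00..0x06] <- [b2 86 53 ea e4 61 98]
D1: mem[0x0b..0x11] <- [53 ea e4 61 98 a5 44]
D2: mem[0x0f..0x12] <- [44 75 38 53]
D3: mem[0x08..0x0d] <- [86 53 ea e4 61 98]
query mem[0x04]=0xe4, mem[0x09]=0x53, mem[0x0b]=0xe4, mem[0x11]=0x38, mem[0x01]=0x86

MEM[0x04,0x09,0x0b,0x11,0x01] = e4 53 e4 38 86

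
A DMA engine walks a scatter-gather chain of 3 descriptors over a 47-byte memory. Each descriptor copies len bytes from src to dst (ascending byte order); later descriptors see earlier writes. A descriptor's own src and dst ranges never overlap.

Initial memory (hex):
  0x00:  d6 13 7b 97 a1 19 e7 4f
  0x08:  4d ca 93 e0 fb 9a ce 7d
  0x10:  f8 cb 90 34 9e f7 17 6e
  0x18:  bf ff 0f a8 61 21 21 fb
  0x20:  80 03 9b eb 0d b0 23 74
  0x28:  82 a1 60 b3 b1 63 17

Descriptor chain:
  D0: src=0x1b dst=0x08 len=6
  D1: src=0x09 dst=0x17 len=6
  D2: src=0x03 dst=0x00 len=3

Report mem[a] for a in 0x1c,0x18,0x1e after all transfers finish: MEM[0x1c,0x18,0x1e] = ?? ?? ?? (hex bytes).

#0 dst[0x08+6] := {0xa8,0x61,0x21,0x21,0xfb,0x80}
#1 dst[0x17+6] := {0x61,0x21,0x21,0xfb,0x80,0xce}
#2 dst[0x00+3] := {0x97,0xa1,0x19}
query mem[0x1c]=0xce, mem[0x18]=0x21, mem[0x1e]=0x21

MEM[0x1c,0x18,0x1e] = ce 21 21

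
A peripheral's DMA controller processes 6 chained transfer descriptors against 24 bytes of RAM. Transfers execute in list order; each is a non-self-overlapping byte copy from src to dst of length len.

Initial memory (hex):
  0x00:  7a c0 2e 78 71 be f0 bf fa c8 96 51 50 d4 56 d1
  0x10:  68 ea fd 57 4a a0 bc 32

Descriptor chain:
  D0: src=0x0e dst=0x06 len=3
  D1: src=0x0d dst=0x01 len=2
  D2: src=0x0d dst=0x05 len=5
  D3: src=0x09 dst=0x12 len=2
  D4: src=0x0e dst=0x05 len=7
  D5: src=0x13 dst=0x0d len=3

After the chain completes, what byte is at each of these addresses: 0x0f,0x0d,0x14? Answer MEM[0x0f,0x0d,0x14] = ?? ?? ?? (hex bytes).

MEM[0x0f,0x0d,0x14] = a0 96 4a

  after D0: wrote 3B at 0x06 = 56d168
  after D1: wrote 2B at 0x01 = d456
  after D2: wrote 5B at 0x05 = d456d168ea
  after D3: wrote 2B at 0x12 = ea96
  after D4: wrote 7B at 0x05 = 56d168eaea964a
  after D5: wrote 3B at 0x0d = 964aa0
query mem[0x0f]=0xa0, mem[0x0d]=0x96, mem[0x14]=0x4a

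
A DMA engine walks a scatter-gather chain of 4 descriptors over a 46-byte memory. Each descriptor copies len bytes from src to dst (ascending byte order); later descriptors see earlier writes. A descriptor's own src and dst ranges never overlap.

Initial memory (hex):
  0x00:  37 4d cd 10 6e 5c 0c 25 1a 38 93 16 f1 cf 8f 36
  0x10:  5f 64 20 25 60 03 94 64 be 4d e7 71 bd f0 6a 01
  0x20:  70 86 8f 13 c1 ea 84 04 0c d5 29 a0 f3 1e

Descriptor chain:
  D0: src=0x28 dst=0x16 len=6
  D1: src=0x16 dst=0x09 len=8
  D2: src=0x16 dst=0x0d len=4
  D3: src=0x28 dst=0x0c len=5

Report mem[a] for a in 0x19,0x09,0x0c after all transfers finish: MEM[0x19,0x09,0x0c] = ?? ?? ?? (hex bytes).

MEM[0x19,0x09,0x0c] = a0 0c 0c

D0: mem[0x16..0x1b] <- [0c d5 29 a0 f3 1e]
D1: mem[0x09..0x10] <- [0c d5 29 a0 f3 1e bd f0]
D2: mem[0x0d..0x10] <- [0c d5 29 a0]
D3: mem[0x0c..0x10] <- [0c d5 29 a0 f3]
query mem[0x19]=0xa0, mem[0x09]=0x0c, mem[0x0c]=0x0c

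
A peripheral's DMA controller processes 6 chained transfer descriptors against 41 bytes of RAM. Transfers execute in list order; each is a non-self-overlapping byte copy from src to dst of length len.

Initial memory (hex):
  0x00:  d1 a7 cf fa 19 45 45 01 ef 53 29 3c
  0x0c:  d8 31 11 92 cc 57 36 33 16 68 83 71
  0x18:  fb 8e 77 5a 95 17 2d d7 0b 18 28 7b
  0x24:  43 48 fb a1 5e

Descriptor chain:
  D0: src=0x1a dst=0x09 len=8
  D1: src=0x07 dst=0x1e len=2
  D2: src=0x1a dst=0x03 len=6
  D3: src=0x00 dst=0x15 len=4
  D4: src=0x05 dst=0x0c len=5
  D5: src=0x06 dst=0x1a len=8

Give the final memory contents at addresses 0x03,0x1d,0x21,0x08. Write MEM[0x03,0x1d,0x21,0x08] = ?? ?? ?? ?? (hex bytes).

#0 dst[0x09+8] := {0x77,0x5a,0x95,0x17,0x2d,0xd7,0x0b,0x18}
#1 dst[0x1e+2] := {0x01,0xef}
#2 dst[0x03+6] := {0x77,0x5a,0x95,0x17,0x01,0xef}
#3 dst[0x15+4] := {0xd1,0xa7,0xcf,0x77}
#4 dst[0x0c+5] := {0x95,0x17,0x01,0xef,0x77}
#5 dst[0x1a+8] := {0x17,0x01,0xef,0x77,0x5a,0x95,0x95,0x17}
query mem[0x03]=0x77, mem[0x1d]=0x77, mem[0x21]=0x17, mem[0x08]=0xef

MEM[0x03,0x1d,0x21,0x08] = 77 77 17 ef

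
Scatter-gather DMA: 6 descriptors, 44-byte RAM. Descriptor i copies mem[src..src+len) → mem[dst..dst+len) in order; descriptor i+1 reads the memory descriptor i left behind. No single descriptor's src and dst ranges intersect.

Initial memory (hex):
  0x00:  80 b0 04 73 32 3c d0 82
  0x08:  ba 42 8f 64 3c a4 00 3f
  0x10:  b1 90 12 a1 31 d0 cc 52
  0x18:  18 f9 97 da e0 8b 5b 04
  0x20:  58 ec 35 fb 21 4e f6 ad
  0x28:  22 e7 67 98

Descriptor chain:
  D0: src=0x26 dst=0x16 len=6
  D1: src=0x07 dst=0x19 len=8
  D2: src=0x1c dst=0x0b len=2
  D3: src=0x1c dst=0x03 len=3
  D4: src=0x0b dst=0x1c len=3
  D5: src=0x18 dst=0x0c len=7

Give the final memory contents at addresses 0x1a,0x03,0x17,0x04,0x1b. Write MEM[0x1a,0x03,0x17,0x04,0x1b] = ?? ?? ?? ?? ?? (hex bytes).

MEM[0x1a,0x03,0x17,0x04,0x1b] = ba 8f ad 64 42

D0: mem[0x16..0x1b] <- [f6 ad 22 e7 67 98]
D1: mem[0x19..0x20] <- [82 ba 42 8f 64 3c a4 00]
D2: mem[0x0b..0x0c] <- [8f 64]
D3: mem[0x03..0x05] <- [8f 64 3c]
D4: mem[0x1c..0x1e] <- [8f 64 a4]
D5: mem[0x0c..0x12] <- [22 82 ba 42 8f 64 a4]
query mem[0x1a]=0xba, mem[0x03]=0x8f, mem[0x17]=0xad, mem[0x04]=0x64, mem[0x1b]=0x42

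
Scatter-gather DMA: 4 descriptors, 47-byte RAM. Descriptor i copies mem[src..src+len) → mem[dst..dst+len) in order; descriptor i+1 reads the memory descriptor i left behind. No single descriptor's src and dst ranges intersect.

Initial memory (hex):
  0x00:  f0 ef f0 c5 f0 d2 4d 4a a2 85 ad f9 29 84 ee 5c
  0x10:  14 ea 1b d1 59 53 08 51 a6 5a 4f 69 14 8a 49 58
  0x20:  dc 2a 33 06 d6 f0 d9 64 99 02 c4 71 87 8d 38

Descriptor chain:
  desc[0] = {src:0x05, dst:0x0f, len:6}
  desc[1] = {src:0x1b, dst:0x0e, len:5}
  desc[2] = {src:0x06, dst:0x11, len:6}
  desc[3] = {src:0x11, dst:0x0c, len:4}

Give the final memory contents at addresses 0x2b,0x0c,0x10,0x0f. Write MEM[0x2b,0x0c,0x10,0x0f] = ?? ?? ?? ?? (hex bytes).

D0: mem[0x0f..0x14] <- [d2 4d 4a a2 85 ad]
D1: mem[0x0e..0x12] <- [69 14 8a 49 58]
D2: mem[0x11..0x16] <- [4d 4a a2 85 ad f9]
D3: mem[0x0c..0x0f] <- [4d 4a a2 85]
query mem[0x2b]=0x71, mem[0x0c]=0x4d, mem[0x10]=0x8a, mem[0x0f]=0x85

MEM[0x2b,0x0c,0x10,0x0f] = 71 4d 8a 85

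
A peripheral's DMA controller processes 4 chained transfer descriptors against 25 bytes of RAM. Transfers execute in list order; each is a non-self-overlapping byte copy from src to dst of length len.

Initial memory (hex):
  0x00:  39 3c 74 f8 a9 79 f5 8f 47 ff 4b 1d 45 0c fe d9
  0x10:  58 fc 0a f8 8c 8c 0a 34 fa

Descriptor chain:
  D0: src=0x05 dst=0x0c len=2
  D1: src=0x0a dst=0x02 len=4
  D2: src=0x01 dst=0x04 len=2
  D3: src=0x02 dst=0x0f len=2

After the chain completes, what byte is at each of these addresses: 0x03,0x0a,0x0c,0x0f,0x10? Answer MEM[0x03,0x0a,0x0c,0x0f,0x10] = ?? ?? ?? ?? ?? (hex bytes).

  after D0: wrote 2B at 0x0c = 79f5
  after D1: wrote 4B at 0x02 = 4b1d79f5
  after D2: wrote 2B at 0x04 = 3c4b
  after D3: wrote 2B at 0x0f = 4b1d
query mem[0x03]=0x1d, mem[0x0a]=0x4b, mem[0x0c]=0x79, mem[0x0f]=0x4b, mem[0x10]=0x1d

MEM[0x03,0x0a,0x0c,0x0f,0x10] = 1d 4b 79 4b 1d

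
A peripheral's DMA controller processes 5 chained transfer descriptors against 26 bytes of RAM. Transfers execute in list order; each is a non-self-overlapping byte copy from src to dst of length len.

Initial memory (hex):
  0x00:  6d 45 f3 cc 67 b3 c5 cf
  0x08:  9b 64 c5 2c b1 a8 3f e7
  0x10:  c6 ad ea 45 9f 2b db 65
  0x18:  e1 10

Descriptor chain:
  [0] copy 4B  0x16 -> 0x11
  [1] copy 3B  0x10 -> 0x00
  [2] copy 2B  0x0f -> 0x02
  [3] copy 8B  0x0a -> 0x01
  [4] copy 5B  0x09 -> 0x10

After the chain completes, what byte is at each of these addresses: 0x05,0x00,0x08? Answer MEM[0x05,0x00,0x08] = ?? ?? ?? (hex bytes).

D0: mem[0x11..0x14] <- [db 65 e1 10]
D1: mem[0x00..0x02] <- [c6 db 65]
D2: mem[0x02..0x03] <- [e7 c6]
D3: mem[0x01..0x08] <- [c5 2c b1 a8 3f e7 c6 db]
D4: mem[0x10..0x14] <- [64 c5 2c b1 a8]
query mem[0x05]=0x3f, mem[0x00]=0xc6, mem[0x08]=0xdb

MEM[0x05,0x00,0x08] = 3f c6 db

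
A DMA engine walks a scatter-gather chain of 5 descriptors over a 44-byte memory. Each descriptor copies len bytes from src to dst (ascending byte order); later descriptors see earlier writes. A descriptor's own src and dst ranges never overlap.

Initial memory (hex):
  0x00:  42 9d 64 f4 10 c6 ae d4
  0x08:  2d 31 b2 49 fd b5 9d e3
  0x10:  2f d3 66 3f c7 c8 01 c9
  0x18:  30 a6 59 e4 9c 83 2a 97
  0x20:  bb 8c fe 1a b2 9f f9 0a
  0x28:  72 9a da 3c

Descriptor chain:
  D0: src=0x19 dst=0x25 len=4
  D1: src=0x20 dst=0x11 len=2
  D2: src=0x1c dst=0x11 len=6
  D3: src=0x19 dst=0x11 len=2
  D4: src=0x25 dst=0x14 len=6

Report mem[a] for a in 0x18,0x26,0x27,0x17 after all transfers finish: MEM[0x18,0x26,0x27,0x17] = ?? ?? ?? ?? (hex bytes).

MEM[0x18,0x26,0x27,0x17] = 9a 59 e4 9c

D0: mem[0x25..0x28] <- [a6 59 e4 9c]
D1: mem[0x11..0x12] <- [bb 8c]
D2: mem[0x11..0x16] <- [9c 83 2a 97 bb 8c]
D3: mem[0x11..0x12] <- [a6 59]
D4: mem[0x14..0x19] <- [a6 59 e4 9c 9a da]
query mem[0x18]=0x9a, mem[0x26]=0x59, mem[0x27]=0xe4, mem[0x17]=0x9c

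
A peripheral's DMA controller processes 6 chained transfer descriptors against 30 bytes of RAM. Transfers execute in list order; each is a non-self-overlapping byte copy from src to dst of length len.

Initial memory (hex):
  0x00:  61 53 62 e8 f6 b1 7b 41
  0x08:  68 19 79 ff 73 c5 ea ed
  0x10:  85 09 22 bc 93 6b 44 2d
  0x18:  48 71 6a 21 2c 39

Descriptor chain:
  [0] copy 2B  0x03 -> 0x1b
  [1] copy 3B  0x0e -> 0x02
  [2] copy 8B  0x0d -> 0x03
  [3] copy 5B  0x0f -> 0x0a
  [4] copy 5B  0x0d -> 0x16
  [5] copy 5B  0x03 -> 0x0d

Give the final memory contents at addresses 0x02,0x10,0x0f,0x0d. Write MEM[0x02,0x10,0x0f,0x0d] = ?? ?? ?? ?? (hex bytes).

D0: mem[0x1b..0x1c] <- [e8 f6]
D1: mem[0x02..0x04] <- [ea ed 85]
D2: mem[0x03..0x0a] <- [c5 ea ed 85 09 22 bc 93]
D3: mem[0x0a..0x0e] <- [ed 85 09 22 bc]
D4: mem[0x16..0x1a] <- [22 bc ed 85 09]
D5: mem[0x0d..0x11] <- [c5 ea ed 85 09]
query mem[0x02]=0xea, mem[0x10]=0x85, mem[0x0f]=0xed, mem[0x0d]=0xc5

MEM[0x02,0x10,0x0f,0x0d] = ea 85 ed c5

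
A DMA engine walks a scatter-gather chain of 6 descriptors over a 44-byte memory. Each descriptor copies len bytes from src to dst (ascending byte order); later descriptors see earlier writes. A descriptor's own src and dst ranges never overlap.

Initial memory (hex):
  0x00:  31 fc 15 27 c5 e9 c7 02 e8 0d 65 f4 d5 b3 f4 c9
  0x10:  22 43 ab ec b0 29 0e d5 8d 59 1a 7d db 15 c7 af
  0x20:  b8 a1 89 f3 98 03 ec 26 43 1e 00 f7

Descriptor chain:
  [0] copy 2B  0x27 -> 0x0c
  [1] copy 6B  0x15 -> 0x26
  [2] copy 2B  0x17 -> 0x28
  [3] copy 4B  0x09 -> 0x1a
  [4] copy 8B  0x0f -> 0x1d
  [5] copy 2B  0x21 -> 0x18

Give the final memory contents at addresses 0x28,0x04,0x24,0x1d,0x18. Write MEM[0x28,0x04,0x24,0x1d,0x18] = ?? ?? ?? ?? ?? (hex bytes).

MEM[0x28,0x04,0x24,0x1d,0x18] = d5 c5 0e c9 ec

D0: mem[0x0c..0x0d] <- [26 43]
D1: mem[0x26..0x2b] <- [29 0e d5 8d 59 1a]
D2: mem[0x28..0x29] <- [d5 8d]
D3: mem[0x1a..0x1d] <- [0d 65 f4 26]
D4: mem[0x1d..0x24] <- [c9 22 43 ab ec b0 29 0e]
D5: mem[0x18..0x19] <- [ec b0]
query mem[0x28]=0xd5, mem[0x04]=0xc5, mem[0x24]=0x0e, mem[0x1d]=0xc9, mem[0x18]=0xec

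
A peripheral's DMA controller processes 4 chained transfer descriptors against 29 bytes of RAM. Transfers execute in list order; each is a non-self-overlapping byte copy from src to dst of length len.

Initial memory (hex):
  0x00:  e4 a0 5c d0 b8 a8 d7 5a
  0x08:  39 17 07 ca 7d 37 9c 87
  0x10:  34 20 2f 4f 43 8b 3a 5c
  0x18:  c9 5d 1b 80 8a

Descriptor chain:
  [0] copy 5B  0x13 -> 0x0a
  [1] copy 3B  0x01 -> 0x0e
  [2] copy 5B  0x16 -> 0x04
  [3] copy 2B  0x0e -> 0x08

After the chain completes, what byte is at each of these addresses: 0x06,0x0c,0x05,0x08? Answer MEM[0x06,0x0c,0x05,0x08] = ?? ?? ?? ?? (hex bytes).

D0: mem[0x0a..0x0e] <- [4f 43 8b 3a 5c]
D1: mem[0x0e..0x10] <- [a0 5c d0]
D2: mem[0x04..0x08] <- [3a 5c c9 5d 1b]
D3: mem[0x08..0x09] <- [a0 5c]
query mem[0x06]=0xc9, mem[0x0c]=0x8b, mem[0x05]=0x5c, mem[0x08]=0xa0

MEM[0x06,0x0c,0x05,0x08] = c9 8b 5c a0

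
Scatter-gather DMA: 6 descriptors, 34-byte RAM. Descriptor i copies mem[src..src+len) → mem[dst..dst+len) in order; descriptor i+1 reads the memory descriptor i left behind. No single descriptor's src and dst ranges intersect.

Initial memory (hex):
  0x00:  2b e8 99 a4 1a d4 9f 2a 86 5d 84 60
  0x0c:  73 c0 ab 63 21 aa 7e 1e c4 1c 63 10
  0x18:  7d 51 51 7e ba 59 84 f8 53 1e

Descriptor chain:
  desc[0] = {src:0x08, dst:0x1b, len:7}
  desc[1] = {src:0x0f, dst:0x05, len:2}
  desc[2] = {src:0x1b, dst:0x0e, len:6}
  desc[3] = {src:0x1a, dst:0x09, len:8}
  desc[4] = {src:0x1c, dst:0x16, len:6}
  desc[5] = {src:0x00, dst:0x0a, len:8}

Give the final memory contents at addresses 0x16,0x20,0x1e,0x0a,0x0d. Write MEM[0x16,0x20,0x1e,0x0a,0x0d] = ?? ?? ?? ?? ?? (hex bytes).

D0: mem[0x1b..0x21] <- [86 5d 84 60 73 c0 ab]
D1: mem[0x05..0x06] <- [63 21]
D2: mem[0x0e..0x13] <- [86 5d 84 60 73 c0]
D3: mem[0x09..0x10] <- [51 86 5d 84 60 73 c0 ab]
D4: mem[0x16..0x1b] <- [5d 84 60 73 c0 ab]
D5: mem[0x0a..0x11] <- [2b e8 99 a4 1a 63 21 2a]
query mem[0x16]=0x5d, mem[0x20]=0xc0, mem[0x1e]=0x60, mem[0x0a]=0x2b, mem[0x0d]=0xa4

MEM[0x16,0x20,0x1e,0x0a,0x0d] = 5d c0 60 2b a4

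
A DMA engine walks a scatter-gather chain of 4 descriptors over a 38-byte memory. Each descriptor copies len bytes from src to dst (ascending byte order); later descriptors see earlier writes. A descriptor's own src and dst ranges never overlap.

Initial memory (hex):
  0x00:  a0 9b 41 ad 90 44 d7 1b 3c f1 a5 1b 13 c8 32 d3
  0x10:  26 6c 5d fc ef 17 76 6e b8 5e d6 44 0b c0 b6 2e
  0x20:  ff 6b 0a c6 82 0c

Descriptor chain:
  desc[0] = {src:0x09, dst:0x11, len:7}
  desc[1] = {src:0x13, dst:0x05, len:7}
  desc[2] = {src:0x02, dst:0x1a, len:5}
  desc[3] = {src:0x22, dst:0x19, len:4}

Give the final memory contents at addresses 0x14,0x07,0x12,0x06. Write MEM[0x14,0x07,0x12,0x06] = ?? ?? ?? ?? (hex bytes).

MEM[0x14,0x07,0x12,0x06] = 13 c8 a5 13

#0 dst[0x11+7] := {0xf1,0xa5,0x1b,0x13,0xc8,0x32,0xd3}
#1 dst[0x05+7] := {0x1b,0x13,0xc8,0x32,0xd3,0xb8,0x5e}
#2 dst[0x1a+5] := {0x41,0xad,0x90,0x1b,0x13}
#3 dst[0x19+4] := {0x0a,0xc6,0x82,0x0c}
query mem[0x14]=0x13, mem[0x07]=0xc8, mem[0x12]=0xa5, mem[0x06]=0x13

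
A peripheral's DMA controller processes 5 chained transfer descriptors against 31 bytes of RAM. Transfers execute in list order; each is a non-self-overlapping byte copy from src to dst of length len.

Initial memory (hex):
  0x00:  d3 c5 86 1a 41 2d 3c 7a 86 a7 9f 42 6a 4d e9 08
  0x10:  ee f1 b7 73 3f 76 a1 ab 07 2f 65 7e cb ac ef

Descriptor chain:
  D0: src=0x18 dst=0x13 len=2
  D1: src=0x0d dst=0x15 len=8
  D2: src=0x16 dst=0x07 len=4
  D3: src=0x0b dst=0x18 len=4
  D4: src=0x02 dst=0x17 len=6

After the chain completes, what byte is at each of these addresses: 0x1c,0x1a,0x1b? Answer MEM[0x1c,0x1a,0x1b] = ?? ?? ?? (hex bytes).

MEM[0x1c,0x1a,0x1b] = e9 2d 3c

D0: mem[0x13..0x14] <- [07 2f]
D1: mem[0x15..0x1c] <- [4d e9 08 ee f1 b7 07 2f]
D2: mem[0x07..0x0a] <- [e9 08 ee f1]
D3: mem[0x18..0x1b] <- [42 6a 4d e9]
D4: mem[0x17..0x1c] <- [86 1a 41 2d 3c e9]
query mem[0x1c]=0xe9, mem[0x1a]=0x2d, mem[0x1b]=0x3c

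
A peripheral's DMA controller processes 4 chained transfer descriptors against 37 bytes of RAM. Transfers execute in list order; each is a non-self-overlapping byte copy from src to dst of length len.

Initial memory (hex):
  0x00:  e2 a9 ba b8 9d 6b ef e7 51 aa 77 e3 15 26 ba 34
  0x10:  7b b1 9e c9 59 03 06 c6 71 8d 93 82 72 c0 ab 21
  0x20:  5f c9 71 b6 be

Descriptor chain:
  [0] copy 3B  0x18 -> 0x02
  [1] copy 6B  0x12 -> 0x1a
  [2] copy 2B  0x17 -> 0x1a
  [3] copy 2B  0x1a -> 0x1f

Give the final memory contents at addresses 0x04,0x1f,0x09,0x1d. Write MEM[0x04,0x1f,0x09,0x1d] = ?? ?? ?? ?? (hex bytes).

MEM[0x04,0x1f,0x09,0x1d] = 93 c6 aa 03

  after D0: wrote 3B at 0x02 = 718d93
  after D1: wrote 6B at 0x1a = 9ec9590306c6
  after D2: wrote 2B at 0x1a = c671
  after D3: wrote 2B at 0x1f = c671
query mem[0x04]=0x93, mem[0x1f]=0xc6, mem[0x09]=0xaa, mem[0x1d]=0x03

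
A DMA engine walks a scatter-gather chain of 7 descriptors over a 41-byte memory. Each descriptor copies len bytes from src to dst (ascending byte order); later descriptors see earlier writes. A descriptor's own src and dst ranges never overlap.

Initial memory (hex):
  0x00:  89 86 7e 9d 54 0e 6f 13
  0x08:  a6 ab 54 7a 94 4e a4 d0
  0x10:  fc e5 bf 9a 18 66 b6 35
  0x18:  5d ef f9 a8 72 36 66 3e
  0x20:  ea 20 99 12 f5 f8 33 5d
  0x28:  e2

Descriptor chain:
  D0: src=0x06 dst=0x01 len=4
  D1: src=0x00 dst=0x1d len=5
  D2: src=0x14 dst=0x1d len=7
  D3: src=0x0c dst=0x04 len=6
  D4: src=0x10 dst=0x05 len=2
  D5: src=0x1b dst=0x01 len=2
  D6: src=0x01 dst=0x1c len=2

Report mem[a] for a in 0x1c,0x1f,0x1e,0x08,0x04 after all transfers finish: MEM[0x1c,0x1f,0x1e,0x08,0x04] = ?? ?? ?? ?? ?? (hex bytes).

#0 dst[0x01+4] := {0x6f,0x13,0xa6,0xab}
#1 dst[0x1d+5] := {0x89,0x6f,0x13,0xa6,0xab}
#2 dst[0x1d+7] := {0x18,0x66,0xb6,0x35,0x5d,0xef,0xf9}
#3 dst[0x04+6] := {0x94,0x4e,0xa4,0xd0,0xfc,0xe5}
#4 dst[0x05+2] := {0xfc,0xe5}
#5 dst[0x01+2] := {0xa8,0x72}
#6 dst[0x1c+2] := {0xa8,0x72}
query mem[0x1c]=0xa8, mem[0x1f]=0xb6, mem[0x1e]=0x66, mem[0x08]=0xfc, mem[0x04]=0x94

MEM[0x1c,0x1f,0x1e,0x08,0x04] = a8 b6 66 fc 94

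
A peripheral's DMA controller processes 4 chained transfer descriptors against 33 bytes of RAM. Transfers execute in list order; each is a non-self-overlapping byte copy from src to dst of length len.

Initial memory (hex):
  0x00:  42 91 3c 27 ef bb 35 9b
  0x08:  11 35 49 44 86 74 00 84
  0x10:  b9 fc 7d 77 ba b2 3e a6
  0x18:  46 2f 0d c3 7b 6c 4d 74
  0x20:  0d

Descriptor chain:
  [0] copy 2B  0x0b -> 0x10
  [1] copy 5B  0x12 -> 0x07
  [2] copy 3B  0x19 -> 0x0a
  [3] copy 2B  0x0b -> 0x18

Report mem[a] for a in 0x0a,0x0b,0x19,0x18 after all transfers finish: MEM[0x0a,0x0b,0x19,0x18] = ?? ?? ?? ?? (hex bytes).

MEM[0x0a,0x0b,0x19,0x18] = 2f 0d c3 0d

[0] 0x0b->0x10 len=2 : 44 86
[1] 0x12->0x07 len=5 : 7d 77 ba b2 3e
[2] 0x19->0x0a len=3 : 2f 0d c3
[3] 0x0b->0x18 len=2 : 0d c3
query mem[0x0a]=0x2f, mem[0x0b]=0x0d, mem[0x19]=0xc3, mem[0x18]=0x0d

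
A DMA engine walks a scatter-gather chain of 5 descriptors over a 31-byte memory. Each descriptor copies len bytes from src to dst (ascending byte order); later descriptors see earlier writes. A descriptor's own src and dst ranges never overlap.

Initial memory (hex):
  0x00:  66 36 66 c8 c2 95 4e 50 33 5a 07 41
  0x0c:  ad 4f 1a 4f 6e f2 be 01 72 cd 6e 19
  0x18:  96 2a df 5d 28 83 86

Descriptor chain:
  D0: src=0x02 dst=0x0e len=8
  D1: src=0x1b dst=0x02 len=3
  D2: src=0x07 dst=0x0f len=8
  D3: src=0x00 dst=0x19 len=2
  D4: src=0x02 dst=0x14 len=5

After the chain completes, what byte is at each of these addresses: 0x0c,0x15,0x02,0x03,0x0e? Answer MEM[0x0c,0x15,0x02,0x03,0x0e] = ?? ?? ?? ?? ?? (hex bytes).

  after D0: wrote 8B at 0x0e = 66c8c2954e50335a
  after D1: wrote 3B at 0x02 = 5d2883
  after D2: wrote 8B at 0x0f = 50335a0741ad4f66
  after D3: wrote 2B at 0x19 = 6636
  after D4: wrote 5B at 0x14 = 5d2883954e
query mem[0x0c]=0xad, mem[0x15]=0x28, mem[0x02]=0x5d, mem[0x03]=0x28, mem[0x0e]=0x66

MEM[0x0c,0x15,0x02,0x03,0x0e] = ad 28 5d 28 66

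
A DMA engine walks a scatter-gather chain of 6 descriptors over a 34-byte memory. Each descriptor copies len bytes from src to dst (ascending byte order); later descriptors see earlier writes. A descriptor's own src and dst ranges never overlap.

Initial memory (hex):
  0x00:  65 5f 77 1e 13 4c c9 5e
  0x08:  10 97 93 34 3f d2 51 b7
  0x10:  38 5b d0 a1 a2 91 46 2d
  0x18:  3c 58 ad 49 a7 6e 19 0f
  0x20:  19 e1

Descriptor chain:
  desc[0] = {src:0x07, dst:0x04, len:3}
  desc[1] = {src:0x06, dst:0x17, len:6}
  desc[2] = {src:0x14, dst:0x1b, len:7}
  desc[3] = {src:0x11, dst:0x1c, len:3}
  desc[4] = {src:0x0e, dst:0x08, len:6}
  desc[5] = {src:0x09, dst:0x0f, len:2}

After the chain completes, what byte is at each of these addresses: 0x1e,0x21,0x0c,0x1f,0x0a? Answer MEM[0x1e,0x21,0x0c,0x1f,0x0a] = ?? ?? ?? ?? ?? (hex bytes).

[0] 0x07->0x04 len=3 : 5e 10 97
[1] 0x06->0x17 len=6 : 97 5e 10 97 93 34
[2] 0x14->0x1b len=7 : a2 91 46 97 5e 10 97
[3] 0x11->0x1c len=3 : 5b d0 a1
[4] 0x0e->0x08 len=6 : 51 b7 38 5b d0 a1
[5] 0x09->0x0f len=2 : b7 38
query mem[0x1e]=0xa1, mem[0x21]=0x97, mem[0x0c]=0xd0, mem[0x1f]=0x5e, mem[0x0a]=0x38

MEM[0x1e,0x21,0x0c,0x1f,0x0a] = a1 97 d0 5e 38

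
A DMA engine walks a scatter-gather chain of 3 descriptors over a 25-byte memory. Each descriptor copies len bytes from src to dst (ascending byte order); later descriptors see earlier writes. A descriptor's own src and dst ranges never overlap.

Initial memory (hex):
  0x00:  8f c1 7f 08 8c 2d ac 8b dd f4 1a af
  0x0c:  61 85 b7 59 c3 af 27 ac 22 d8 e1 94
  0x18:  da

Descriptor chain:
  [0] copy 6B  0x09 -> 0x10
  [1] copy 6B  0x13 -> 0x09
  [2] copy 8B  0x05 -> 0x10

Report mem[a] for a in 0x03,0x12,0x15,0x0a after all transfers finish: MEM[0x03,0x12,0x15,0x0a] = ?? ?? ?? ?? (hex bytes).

#0 dst[0x10+6] := {0xf4,0x1a,0xaf,0x61,0x85,0xb7}
#1 dst[0x09+6] := {0x61,0x85,0xb7,0xe1,0x94,0xda}
#2 dst[0x10+8] := {0x2d,0xac,0x8b,0xdd,0x61,0x85,0xb7,0xe1}
query mem[0x03]=0x08, mem[0x12]=0x8b, mem[0x15]=0x85, mem[0x0a]=0x85

MEM[0x03,0x12,0x15,0x0a] = 08 8b 85 85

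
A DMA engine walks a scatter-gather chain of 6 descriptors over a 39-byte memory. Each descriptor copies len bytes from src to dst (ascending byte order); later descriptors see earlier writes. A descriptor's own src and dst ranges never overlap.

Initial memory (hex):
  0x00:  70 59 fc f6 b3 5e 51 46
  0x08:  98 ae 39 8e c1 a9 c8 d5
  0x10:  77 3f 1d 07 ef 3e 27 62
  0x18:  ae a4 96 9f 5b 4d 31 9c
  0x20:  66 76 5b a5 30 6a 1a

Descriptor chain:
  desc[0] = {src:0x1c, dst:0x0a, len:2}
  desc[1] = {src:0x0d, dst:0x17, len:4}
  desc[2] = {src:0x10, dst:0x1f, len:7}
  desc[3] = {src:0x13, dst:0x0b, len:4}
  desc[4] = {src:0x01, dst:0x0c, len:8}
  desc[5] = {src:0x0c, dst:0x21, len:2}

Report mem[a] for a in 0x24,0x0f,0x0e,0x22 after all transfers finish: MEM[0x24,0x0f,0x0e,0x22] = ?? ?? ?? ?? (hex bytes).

MEM[0x24,0x0f,0x0e,0x22] = 3e b3 f6 fc

  after D0: wrote 2B at 0x0a = 5b4d
  after D1: wrote 4B at 0x17 = a9c8d577
  after D2: wrote 7B at 0x1f = 773f1d07ef3e27
  after D3: wrote 4B at 0x0b = 07ef3e27
  after D4: wrote 8B at 0x0c = 59fcf6b35e514698
  after D5: wrote 2B at 0x21 = 59fc
query mem[0x24]=0x3e, mem[0x0f]=0xb3, mem[0x0e]=0xf6, mem[0x22]=0xfc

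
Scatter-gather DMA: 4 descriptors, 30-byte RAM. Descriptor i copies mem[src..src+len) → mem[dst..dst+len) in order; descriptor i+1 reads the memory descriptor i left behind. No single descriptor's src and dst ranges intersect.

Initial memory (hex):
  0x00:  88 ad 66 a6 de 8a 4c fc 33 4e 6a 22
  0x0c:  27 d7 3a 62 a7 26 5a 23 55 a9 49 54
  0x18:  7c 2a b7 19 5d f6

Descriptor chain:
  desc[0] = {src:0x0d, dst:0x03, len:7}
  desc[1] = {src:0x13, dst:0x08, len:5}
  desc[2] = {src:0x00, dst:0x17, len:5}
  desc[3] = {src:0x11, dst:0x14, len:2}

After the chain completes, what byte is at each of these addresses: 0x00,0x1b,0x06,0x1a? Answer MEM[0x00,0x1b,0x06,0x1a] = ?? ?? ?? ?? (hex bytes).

#0 dst[0x03+7] := {0xd7,0x3a,0x62,0xa7,0x26,0x5a,0x23}
#1 dst[0x08+5] := {0x23,0x55,0xa9,0x49,0x54}
#2 dst[0x17+5] := {0x88,0xad,0x66,0xd7,0x3a}
#3 dst[0x14+2] := {0x26,0x5a}
query mem[0x00]=0x88, mem[0x1b]=0x3a, mem[0x06]=0xa7, mem[0x1a]=0xd7

MEM[0x00,0x1b,0x06,0x1a] = 88 3a a7 d7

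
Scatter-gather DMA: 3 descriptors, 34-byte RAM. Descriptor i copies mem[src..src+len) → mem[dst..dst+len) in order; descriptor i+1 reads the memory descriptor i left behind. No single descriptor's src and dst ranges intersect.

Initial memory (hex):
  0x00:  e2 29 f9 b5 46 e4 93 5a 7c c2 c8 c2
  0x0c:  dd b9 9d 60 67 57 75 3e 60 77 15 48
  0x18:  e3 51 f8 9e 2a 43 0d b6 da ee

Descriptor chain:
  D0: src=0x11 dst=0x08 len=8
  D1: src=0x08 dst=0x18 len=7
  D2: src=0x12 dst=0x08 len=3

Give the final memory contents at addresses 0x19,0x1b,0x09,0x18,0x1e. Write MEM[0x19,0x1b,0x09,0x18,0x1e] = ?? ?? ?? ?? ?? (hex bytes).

MEM[0x19,0x1b,0x09,0x18,0x1e] = 75 60 3e 57 48

#0 dst[0x08+8] := {0x57,0x75,0x3e,0x60,0x77,0x15,0x48,0xe3}
#1 dst[0x18+7] := {0x57,0x75,0x3e,0x60,0x77,0x15,0x48}
#2 dst[0x08+3] := {0x75,0x3e,0x60}
query mem[0x19]=0x75, mem[0x1b]=0x60, mem[0x09]=0x3e, mem[0x18]=0x57, mem[0x1e]=0x48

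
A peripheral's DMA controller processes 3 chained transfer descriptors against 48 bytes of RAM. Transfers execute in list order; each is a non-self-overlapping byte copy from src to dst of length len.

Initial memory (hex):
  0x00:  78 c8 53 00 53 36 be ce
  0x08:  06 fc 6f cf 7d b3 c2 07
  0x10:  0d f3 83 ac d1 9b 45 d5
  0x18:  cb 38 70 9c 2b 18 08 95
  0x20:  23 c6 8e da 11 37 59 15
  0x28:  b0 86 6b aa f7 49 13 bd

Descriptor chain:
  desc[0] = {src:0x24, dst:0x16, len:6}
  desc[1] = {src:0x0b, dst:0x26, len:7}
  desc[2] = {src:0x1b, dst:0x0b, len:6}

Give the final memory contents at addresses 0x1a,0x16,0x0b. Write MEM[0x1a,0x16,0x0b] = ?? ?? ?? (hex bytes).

MEM[0x1a,0x16,0x0b] = b0 11 86

#0 dst[0x16+6] := {0x11,0x37,0x59,0x15,0xb0,0x86}
#1 dst[0x26+7] := {0xcf,0x7d,0xb3,0xc2,0x07,0x0d,0xf3}
#2 dst[0x0b+6] := {0x86,0x2b,0x18,0x08,0x95,0x23}
query mem[0x1a]=0xb0, mem[0x16]=0x11, mem[0x0b]=0x86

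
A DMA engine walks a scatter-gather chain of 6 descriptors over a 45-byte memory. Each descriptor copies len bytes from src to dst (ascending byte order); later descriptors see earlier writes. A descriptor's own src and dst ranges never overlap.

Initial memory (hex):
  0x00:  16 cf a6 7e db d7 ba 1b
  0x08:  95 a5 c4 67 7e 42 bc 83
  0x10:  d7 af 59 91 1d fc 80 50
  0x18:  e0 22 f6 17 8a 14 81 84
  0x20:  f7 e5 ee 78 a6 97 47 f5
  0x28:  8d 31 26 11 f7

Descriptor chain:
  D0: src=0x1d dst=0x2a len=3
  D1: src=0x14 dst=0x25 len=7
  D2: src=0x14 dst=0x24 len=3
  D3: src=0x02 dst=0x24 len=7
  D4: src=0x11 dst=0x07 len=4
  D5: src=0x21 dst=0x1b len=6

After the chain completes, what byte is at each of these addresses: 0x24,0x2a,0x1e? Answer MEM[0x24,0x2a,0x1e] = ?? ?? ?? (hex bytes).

#0 dst[0x2a+3] := {0x14,0x81,0x84}
#1 dst[0x25+7] := {0x1d,0xfc,0x80,0x50,0xe0,0x22,0xf6}
#2 dst[0x24+3] := {0x1d,0xfc,0x80}
#3 dst[0x24+7] := {0xa6,0x7e,0xdb,0xd7,0xba,0x1b,0x95}
#4 dst[0x07+4] := {0xaf,0x59,0x91,0x1d}
#5 dst[0x1b+6] := {0xe5,0xee,0x78,0xa6,0x7e,0xdb}
query mem[0x24]=0xa6, mem[0x2a]=0x95, mem[0x1e]=0xa6

MEM[0x24,0x2a,0x1e] = a6 95 a6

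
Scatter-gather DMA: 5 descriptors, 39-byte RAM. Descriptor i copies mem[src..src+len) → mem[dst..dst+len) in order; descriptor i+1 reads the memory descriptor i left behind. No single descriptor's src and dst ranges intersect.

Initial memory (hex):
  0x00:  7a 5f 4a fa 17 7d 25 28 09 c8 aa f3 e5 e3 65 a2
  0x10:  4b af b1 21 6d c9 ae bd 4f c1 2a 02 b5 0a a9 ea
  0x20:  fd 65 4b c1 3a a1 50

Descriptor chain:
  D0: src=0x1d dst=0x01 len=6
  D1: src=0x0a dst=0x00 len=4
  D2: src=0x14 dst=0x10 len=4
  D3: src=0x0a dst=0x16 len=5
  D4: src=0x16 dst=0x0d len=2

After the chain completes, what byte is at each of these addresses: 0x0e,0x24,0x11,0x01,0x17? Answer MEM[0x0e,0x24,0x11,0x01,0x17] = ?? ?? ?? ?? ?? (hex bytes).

  after D0: wrote 6B at 0x01 = 0aa9eafd654b
  after D1: wrote 4B at 0x00 = aaf3e5e3
  after D2: wrote 4B at 0x10 = 6dc9aebd
  after D3: wrote 5B at 0x16 = aaf3e5e365
  after D4: wrote 2B at 0x0d = aaf3
query mem[0x0e]=0xf3, mem[0x24]=0x3a, mem[0x11]=0xc9, mem[0x01]=0xf3, mem[0x17]=0xf3

MEM[0x0e,0x24,0x11,0x01,0x17] = f3 3a c9 f3 f3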